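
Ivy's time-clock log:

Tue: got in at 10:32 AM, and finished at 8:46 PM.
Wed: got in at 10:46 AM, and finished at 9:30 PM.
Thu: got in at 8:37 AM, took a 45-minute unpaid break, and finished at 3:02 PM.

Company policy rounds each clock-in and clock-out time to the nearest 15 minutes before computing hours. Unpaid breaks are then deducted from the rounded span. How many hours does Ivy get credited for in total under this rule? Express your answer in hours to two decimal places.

Tue: in 10:32 AM→10:30 AM, out 8:46 PM→8:45 PM; 10 h 15 min
Wed: in 10:46 AM→10:45 AM, out 9:30 PM→9:30 PM; 10 h 45 min
Thu: in 8:37 AM→8:30 AM, out 3:02 PM→3:00 PM; 6 h 30 min − 45 min = 5 h 45 min
Total credited: 26 h 45 min.

26.75 hours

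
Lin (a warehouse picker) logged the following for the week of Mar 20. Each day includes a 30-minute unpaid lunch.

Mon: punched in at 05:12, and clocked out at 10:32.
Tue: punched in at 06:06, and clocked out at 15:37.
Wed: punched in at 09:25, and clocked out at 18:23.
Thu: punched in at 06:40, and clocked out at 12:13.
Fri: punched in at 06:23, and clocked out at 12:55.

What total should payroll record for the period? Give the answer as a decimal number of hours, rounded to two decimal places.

33.40 hours

Mon: 05:12–10:32 = 5 h 20 min; less 30 min break → 4 h 50 min
Tue: 06:06–15:37 = 9 h 31 min; less 30 min break → 9 h 1 min
Wed: 09:25–18:23 = 8 h 58 min; less 30 min break → 8 h 28 min
Thu: 06:40–12:13 = 5 h 33 min; less 30 min break → 5 h 3 min
Fri: 06:23–12:55 = 6 h 32 min; less 30 min break → 6 h 2 min
Total: 4 h 50 min + 9 h 1 min + 8 h 28 min + 5 h 3 min + 6 h 2 min = 33 h 24 min.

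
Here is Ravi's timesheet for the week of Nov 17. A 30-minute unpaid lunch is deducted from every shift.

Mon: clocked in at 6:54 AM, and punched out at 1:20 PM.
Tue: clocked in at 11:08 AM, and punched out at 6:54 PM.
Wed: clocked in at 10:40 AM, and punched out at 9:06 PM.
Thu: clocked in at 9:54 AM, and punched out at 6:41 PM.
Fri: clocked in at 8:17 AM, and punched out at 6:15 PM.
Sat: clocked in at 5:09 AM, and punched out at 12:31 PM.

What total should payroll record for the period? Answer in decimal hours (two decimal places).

47.75 hours

Mon: 6:54 AM–1:20 PM = 6 h 26 min; less 30 min break → 5 h 56 min
Tue: 11:08 AM–6:54 PM = 7 h 46 min; less 30 min break → 7 h 16 min
Wed: 10:40 AM–9:06 PM = 10 h 26 min; less 30 min break → 9 h 56 min
Thu: 9:54 AM–6:41 PM = 8 h 47 min; less 30 min break → 8 h 17 min
Fri: 8:17 AM–6:15 PM = 9 h 58 min; less 30 min break → 9 h 28 min
Sat: 5:09 AM–12:31 PM = 7 h 22 min; less 30 min break → 6 h 52 min
Total: 5 h 56 min + 7 h 16 min + 9 h 56 min + 8 h 17 min + 9 h 28 min + 6 h 52 min = 47 h 45 min.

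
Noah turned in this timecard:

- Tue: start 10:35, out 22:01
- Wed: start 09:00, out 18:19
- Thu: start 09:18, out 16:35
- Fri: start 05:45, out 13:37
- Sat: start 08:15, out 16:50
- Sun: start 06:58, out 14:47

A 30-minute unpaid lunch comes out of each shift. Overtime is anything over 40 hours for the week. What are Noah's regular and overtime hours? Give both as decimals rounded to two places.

Regular 40.00 hours, overtime 9.30 hours

Tue: 10:35–22:01 = 11 h 26 min; less 30 min break → 10 h 56 min
Wed: 09:00–18:19 = 9 h 19 min; less 30 min break → 8 h 49 min
Thu: 09:18–16:35 = 7 h 17 min; less 30 min break → 6 h 47 min
Fri: 05:45–13:37 = 7 h 52 min; less 30 min break → 7 h 22 min
Sat: 08:15–16:50 = 8 h 35 min; less 30 min break → 8 h 5 min
Sun: 06:58–14:47 = 7 h 49 min; less 30 min break → 7 h 19 min
Total worked: 49 h 18 min = 49.30 h.
Threshold 40 h → overtime 9 h 18 min, regular 40 h 0 min.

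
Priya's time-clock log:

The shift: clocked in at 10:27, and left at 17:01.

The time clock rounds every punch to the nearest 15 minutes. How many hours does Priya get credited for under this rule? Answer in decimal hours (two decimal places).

The shift: in 10:27→10:30, out 17:01→17:00; 6 h 30 min

6.50 hours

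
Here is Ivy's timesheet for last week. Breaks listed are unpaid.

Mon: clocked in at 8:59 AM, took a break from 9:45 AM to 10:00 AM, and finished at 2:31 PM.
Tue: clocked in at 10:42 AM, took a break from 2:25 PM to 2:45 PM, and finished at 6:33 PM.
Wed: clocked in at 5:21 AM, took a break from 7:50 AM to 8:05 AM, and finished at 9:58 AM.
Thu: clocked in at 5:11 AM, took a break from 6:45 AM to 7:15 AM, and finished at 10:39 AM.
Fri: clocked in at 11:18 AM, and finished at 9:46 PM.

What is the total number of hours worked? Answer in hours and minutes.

Mon: 8:59 AM–2:31 PM = 5 h 32 min; less 15 min break → 5 h 17 min
Tue: 10:42 AM–6:33 PM = 7 h 51 min; less 20 min break → 7 h 31 min
Wed: 5:21 AM–9:58 AM = 4 h 37 min; less 15 min break → 4 h 22 min
Thu: 5:11 AM–10:39 AM = 5 h 28 min; less 30 min break → 4 h 58 min
Fri: 11:18 AM–9:46 PM = 10 h 28 min
Total: 5 h 17 min + 7 h 31 min + 4 h 22 min + 4 h 58 min + 10 h 28 min = 32 h 36 min.

32 h 36 min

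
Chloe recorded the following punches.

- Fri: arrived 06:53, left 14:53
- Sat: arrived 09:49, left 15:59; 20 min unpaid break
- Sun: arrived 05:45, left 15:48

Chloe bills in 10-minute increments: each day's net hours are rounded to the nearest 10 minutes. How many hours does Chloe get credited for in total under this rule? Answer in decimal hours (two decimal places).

23.83 hours

Fri: 06:53–14:53 = 8 h 0 min → rounds to 8 h 0 min
Sat: 09:49–15:59 = 6 h 10 min − 20 min = 5 h 50 min → rounds to 5 h 50 min
Sun: 05:45–15:48 = 10 h 3 min → rounds to 10 h 0 min
Total credited: 23 h 50 min.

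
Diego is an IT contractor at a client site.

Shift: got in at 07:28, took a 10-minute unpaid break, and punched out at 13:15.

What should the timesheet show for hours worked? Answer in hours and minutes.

5 h 37 min

Shift: 07:28–13:15 = 5 h 47 min; less 10 min break → 5 h 37 min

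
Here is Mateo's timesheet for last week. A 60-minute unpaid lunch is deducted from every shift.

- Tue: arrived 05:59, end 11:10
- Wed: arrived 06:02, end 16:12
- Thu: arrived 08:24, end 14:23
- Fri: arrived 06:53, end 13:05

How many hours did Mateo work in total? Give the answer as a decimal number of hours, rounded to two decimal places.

23.53 hours

Tue: 05:59–11:10 = 5 h 11 min; less 60 min break → 4 h 11 min
Wed: 06:02–16:12 = 10 h 10 min; less 60 min break → 9 h 10 min
Thu: 08:24–14:23 = 5 h 59 min; less 60 min break → 4 h 59 min
Fri: 06:53–13:05 = 6 h 12 min; less 60 min break → 5 h 12 min
Total: 4 h 11 min + 9 h 10 min + 4 h 59 min + 5 h 12 min = 23 h 32 min.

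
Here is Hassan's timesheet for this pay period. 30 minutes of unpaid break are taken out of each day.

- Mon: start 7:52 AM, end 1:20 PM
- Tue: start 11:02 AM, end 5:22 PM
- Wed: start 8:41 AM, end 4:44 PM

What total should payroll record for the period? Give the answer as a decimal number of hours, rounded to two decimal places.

Mon: 7:52 AM–1:20 PM = 5 h 28 min; less 30 min break → 4 h 58 min
Tue: 11:02 AM–5:22 PM = 6 h 20 min; less 30 min break → 5 h 50 min
Wed: 8:41 AM–4:44 PM = 8 h 3 min; less 30 min break → 7 h 33 min
Total: 4 h 58 min + 5 h 50 min + 7 h 33 min = 18 h 21 min.

18.35 hours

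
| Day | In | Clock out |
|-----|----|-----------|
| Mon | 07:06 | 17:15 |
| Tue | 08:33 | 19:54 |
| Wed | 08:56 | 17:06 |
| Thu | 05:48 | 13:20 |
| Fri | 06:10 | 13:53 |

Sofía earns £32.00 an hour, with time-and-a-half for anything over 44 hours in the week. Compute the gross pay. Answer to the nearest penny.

£1452.00

Mon: 07:06–17:15 = 10 h 9 min
Tue: 08:33–19:54 = 11 h 21 min
Wed: 08:56–17:06 = 8 h 10 min
Thu: 05:48–13:20 = 7 h 32 min
Fri: 06:10–13:53 = 7 h 43 min
Total worked: 44 h 55 min = 2695 min.
Regular 44 h 0 min = 2640 min at £32.00/h; overtime 0 h 55 min = 55 min at £48.00/h.
Pay = (2640 × £32.00 + 55 × £48.00) ÷ 60 = £1452.00.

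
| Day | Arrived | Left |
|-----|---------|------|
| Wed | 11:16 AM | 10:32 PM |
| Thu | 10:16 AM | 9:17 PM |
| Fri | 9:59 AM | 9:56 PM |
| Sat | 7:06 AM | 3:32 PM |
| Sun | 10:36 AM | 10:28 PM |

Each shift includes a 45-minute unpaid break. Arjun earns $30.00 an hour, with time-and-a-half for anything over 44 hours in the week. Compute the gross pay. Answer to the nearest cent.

$1625.25

Wed: 11:16 AM–10:32 PM = 11 h 16 min; less 45 min break → 10 h 31 min
Thu: 10:16 AM–9:17 PM = 11 h 1 min; less 45 min break → 10 h 16 min
Fri: 9:59 AM–9:56 PM = 11 h 57 min; less 45 min break → 11 h 12 min
Sat: 7:06 AM–3:32 PM = 8 h 26 min; less 45 min break → 7 h 41 min
Sun: 10:36 AM–10:28 PM = 11 h 52 min; less 45 min break → 11 h 7 min
Total worked: 50 h 47 min = 3047 min.
Regular 44 h 0 min = 2640 min at $30.00/h; overtime 6 h 47 min = 407 min at $45.00/h.
Pay = (2640 × $30.00 + 407 × $45.00) ÷ 60 = $1625.25.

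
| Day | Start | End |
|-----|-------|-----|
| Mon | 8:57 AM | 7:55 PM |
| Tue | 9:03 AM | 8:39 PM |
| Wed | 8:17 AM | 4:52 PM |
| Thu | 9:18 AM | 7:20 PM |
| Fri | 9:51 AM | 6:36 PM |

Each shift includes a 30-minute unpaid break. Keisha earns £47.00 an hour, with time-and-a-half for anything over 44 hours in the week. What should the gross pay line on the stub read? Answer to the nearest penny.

£2310.05

Mon: 8:57 AM–7:55 PM = 10 h 58 min; less 30 min break → 10 h 28 min
Tue: 9:03 AM–8:39 PM = 11 h 36 min; less 30 min break → 11 h 6 min
Wed: 8:17 AM–4:52 PM = 8 h 35 min; less 30 min break → 8 h 5 min
Thu: 9:18 AM–7:20 PM = 10 h 2 min; less 30 min break → 9 h 32 min
Fri: 9:51 AM–6:36 PM = 8 h 45 min; less 30 min break → 8 h 15 min
Total worked: 47 h 26 min = 2846 min.
Regular 44 h 0 min = 2640 min at £47.00/h; overtime 3 h 26 min = 206 min at £70.50/h.
Pay = (2640 × £47.00 + 206 × £70.50) ÷ 60 = £2310.05.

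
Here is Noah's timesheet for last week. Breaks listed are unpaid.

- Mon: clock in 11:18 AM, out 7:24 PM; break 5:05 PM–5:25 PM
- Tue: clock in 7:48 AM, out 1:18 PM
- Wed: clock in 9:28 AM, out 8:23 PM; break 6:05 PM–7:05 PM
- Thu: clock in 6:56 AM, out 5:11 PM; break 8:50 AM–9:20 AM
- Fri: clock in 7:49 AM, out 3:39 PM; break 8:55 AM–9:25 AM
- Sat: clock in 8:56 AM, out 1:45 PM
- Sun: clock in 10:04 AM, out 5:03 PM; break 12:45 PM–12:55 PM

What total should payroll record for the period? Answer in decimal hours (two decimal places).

Mon: 11:18 AM–7:24 PM = 8 h 6 min; less 20 min break → 7 h 46 min
Tue: 7:48 AM–1:18 PM = 5 h 30 min
Wed: 9:28 AM–8:23 PM = 10 h 55 min; less 60 min break → 9 h 55 min
Thu: 6:56 AM–5:11 PM = 10 h 15 min; less 30 min break → 9 h 45 min
Fri: 7:49 AM–3:39 PM = 7 h 50 min; less 30 min break → 7 h 20 min
Sat: 8:56 AM–1:45 PM = 4 h 49 min
Sun: 10:04 AM–5:03 PM = 6 h 59 min; less 10 min break → 6 h 49 min
Total: 7 h 46 min + 5 h 30 min + 9 h 55 min + 9 h 45 min + 7 h 20 min + 4 h 49 min + 6 h 49 min = 51 h 54 min.

51.90 hours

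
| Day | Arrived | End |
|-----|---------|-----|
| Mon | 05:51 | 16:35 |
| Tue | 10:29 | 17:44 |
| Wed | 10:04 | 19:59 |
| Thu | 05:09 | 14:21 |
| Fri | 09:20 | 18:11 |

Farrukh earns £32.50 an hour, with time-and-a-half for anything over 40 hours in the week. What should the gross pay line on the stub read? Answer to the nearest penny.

Mon: 05:51–16:35 = 10 h 44 min
Tue: 10:29–17:44 = 7 h 15 min
Wed: 10:04–19:59 = 9 h 55 min
Thu: 05:09–14:21 = 9 h 12 min
Fri: 09:20–18:11 = 8 h 51 min
Total worked: 45 h 57 min = 2757 min.
Regular 40 h 0 min = 2400 min at £32.50/h; overtime 5 h 57 min = 357 min at £48.75/h.
Pay = (2400 × £32.50 + 357 × £48.75) ÷ 60 = £1590.06.

£1590.06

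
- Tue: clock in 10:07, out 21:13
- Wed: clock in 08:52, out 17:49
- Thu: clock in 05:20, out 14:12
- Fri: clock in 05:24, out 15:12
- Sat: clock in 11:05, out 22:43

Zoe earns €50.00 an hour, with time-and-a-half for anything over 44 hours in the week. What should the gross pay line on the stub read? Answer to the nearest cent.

€2676.25

Tue: 10:07–21:13 = 11 h 6 min
Wed: 08:52–17:49 = 8 h 57 min
Thu: 05:20–14:12 = 8 h 52 min
Fri: 05:24–15:12 = 9 h 48 min
Sat: 11:05–22:43 = 11 h 38 min
Total worked: 50 h 21 min = 3021 min.
Regular 44 h 0 min = 2640 min at €50.00/h; overtime 6 h 21 min = 381 min at €75.00/h.
Pay = (2640 × €50.00 + 381 × €75.00) ÷ 60 = €2676.25.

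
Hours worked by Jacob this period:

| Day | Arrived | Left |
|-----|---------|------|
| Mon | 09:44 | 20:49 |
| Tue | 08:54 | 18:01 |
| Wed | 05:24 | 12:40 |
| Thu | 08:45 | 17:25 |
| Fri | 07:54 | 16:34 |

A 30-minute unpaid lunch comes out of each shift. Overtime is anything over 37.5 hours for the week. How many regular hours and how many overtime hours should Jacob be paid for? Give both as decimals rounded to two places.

Mon: 09:44–20:49 = 11 h 5 min; less 30 min break → 10 h 35 min
Tue: 08:54–18:01 = 9 h 7 min; less 30 min break → 8 h 37 min
Wed: 05:24–12:40 = 7 h 16 min; less 30 min break → 6 h 46 min
Thu: 08:45–17:25 = 8 h 40 min; less 30 min break → 8 h 10 min
Fri: 07:54–16:34 = 8 h 40 min; less 30 min break → 8 h 10 min
Total worked: 42 h 18 min = 42.30 h.
Threshold 37.5 h → overtime 4 h 48 min, regular 37 h 30 min.

Regular 37.50 hours, overtime 4.80 hours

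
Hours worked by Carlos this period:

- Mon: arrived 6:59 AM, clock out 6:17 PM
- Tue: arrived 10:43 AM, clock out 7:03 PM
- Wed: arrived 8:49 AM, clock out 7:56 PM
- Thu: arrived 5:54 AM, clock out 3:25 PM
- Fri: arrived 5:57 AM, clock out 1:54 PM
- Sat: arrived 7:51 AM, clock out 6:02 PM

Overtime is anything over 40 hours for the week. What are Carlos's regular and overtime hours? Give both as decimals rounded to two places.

Mon: 6:59 AM–6:17 PM = 11 h 18 min
Tue: 10:43 AM–7:03 PM = 8 h 20 min
Wed: 8:49 AM–7:56 PM = 11 h 7 min
Thu: 5:54 AM–3:25 PM = 9 h 31 min
Fri: 5:57 AM–1:54 PM = 7 h 57 min
Sat: 7:51 AM–6:02 PM = 10 h 11 min
Total worked: 58 h 24 min = 58.40 h.
Threshold 40 h → overtime 18 h 24 min, regular 40 h 0 min.

Regular 40.00 hours, overtime 18.40 hours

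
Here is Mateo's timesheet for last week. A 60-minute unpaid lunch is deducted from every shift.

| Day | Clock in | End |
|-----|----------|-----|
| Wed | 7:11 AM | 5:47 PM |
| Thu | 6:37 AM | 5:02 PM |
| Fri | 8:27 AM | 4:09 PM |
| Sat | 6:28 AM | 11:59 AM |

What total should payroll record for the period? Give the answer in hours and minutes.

Wed: 7:11 AM–5:47 PM = 10 h 36 min; less 60 min break → 9 h 36 min
Thu: 6:37 AM–5:02 PM = 10 h 25 min; less 60 min break → 9 h 25 min
Fri: 8:27 AM–4:09 PM = 7 h 42 min; less 60 min break → 6 h 42 min
Sat: 6:28 AM–11:59 AM = 5 h 31 min; less 60 min break → 4 h 31 min
Total: 9 h 36 min + 9 h 25 min + 6 h 42 min + 4 h 31 min = 30 h 14 min.

30 h 14 min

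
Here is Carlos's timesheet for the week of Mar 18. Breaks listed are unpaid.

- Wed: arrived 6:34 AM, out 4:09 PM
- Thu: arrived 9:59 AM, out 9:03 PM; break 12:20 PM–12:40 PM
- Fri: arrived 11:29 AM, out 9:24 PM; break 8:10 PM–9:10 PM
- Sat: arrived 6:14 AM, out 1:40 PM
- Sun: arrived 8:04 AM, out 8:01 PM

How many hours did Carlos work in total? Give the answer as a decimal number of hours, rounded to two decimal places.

Wed: 6:34 AM–4:09 PM = 9 h 35 min
Thu: 9:59 AM–9:03 PM = 11 h 4 min; less 20 min break → 10 h 44 min
Fri: 11:29 AM–9:24 PM = 9 h 55 min; less 60 min break → 8 h 55 min
Sat: 6:14 AM–1:40 PM = 7 h 26 min
Sun: 8:04 AM–8:01 PM = 11 h 57 min
Total: 9 h 35 min + 10 h 44 min + 8 h 55 min + 7 h 26 min + 11 h 57 min = 48 h 37 min.

48.62 hours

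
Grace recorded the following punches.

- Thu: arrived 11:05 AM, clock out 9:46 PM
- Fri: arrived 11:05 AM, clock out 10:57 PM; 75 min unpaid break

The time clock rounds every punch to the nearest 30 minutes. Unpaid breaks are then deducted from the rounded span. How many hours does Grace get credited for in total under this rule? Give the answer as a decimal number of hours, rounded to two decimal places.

21.75 hours

Thu: in 11:05 AM→11:00 AM, out 9:46 PM→10:00 PM; 11 h 0 min
Fri: in 11:05 AM→11:00 AM, out 10:57 PM→11:00 PM; 12 h 0 min − 75 min = 10 h 45 min
Total credited: 21 h 45 min.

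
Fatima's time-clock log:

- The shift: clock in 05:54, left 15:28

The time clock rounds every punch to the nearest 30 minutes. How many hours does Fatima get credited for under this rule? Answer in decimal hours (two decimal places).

9.50 hours

The shift: in 05:54→06:00, out 15:28→15:30; 9 h 30 min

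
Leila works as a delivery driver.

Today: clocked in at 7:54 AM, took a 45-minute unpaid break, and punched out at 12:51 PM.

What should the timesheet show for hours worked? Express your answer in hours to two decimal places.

Today: 7:54 AM–12:51 PM = 4 h 57 min; less 45 min break → 4 h 12 min

4.20 hours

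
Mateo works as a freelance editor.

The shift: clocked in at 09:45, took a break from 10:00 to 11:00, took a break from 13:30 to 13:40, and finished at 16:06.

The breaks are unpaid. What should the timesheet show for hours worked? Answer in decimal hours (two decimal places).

The shift: 09:45–16:06 = 6 h 21 min; less 70 min break → 5 h 11 min

5.18 hours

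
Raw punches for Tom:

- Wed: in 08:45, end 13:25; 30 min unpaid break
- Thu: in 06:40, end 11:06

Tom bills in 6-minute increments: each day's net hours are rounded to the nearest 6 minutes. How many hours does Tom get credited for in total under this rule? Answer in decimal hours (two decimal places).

8.60 hours

Wed: 08:45–13:25 = 4 h 40 min − 30 min = 4 h 10 min → rounds to 4 h 12 min
Thu: 06:40–11:06 = 4 h 26 min → rounds to 4 h 24 min
Total credited: 8 h 36 min.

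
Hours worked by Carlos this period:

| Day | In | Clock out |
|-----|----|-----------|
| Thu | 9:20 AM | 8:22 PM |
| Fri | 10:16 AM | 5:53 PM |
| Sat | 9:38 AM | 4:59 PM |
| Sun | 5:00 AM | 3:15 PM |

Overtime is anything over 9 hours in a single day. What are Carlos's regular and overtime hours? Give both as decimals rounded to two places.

Regular 32.97 hours, overtime 3.28 hours

Thu: 9:20 AM–8:22 PM = 11 h 2 min
Fri: 10:16 AM–5:53 PM = 7 h 37 min
Sat: 9:38 AM–4:59 PM = 7 h 21 min
Sun: 5:00 AM–3:15 PM = 10 h 15 min
Thu reg 9 h 0 min / OT 2 h 2 min; Fri reg 7 h 37 min / OT 0 h 0 min; Sat reg 7 h 21 min / OT 0 h 0 min; Sun reg 9 h 0 min / OT 1 h 15 min.
Totals: regular 32 h 58 min, overtime 3 h 17 min.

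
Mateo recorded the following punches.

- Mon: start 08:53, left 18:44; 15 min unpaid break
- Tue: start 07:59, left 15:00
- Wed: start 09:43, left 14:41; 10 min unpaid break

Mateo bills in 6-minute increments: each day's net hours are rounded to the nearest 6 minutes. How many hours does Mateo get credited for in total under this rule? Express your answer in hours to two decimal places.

21.40 hours

Mon: 08:53–18:44 = 9 h 51 min − 15 min = 9 h 36 min → rounds to 9 h 36 min
Tue: 07:59–15:00 = 7 h 1 min → rounds to 7 h 0 min
Wed: 09:43–14:41 = 4 h 58 min − 10 min = 4 h 48 min → rounds to 4 h 48 min
Total credited: 21 h 24 min.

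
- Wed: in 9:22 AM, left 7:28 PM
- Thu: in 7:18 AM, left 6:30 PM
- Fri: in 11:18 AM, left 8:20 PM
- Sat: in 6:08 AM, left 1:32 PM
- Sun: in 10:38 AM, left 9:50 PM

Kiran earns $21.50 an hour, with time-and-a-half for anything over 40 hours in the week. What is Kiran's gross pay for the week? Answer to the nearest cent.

Wed: 9:22 AM–7:28 PM = 10 h 6 min
Thu: 7:18 AM–6:30 PM = 11 h 12 min
Fri: 11:18 AM–8:20 PM = 9 h 2 min
Sat: 6:08 AM–1:32 PM = 7 h 24 min
Sun: 10:38 AM–9:50 PM = 11 h 12 min
Total worked: 48 h 56 min = 2936 min.
Regular 40 h 0 min = 2400 min at $21.50/h; overtime 8 h 56 min = 536 min at $32.25/h.
Pay = (2400 × $21.50 + 536 × $32.25) ÷ 60 = $1148.10.

$1148.10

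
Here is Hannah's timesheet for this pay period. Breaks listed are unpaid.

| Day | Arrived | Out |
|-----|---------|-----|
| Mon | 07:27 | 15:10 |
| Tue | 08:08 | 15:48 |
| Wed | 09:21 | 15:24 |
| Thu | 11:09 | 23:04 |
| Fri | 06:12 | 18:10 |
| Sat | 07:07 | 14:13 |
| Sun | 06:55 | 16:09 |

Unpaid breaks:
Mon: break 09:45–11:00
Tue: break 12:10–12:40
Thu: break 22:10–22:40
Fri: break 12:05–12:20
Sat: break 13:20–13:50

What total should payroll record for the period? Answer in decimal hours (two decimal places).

Mon: 07:27–15:10 = 7 h 43 min; less 75 min break → 6 h 28 min
Tue: 08:08–15:48 = 7 h 40 min; less 30 min break → 7 h 10 min
Wed: 09:21–15:24 = 6 h 3 min
Thu: 11:09–23:04 = 11 h 55 min; less 30 min break → 11 h 25 min
Fri: 06:12–18:10 = 11 h 58 min; less 15 min break → 11 h 43 min
Sat: 07:07–14:13 = 7 h 6 min; less 30 min break → 6 h 36 min
Sun: 06:55–16:09 = 9 h 14 min
Total: 6 h 28 min + 7 h 10 min + 6 h 3 min + 11 h 25 min + 11 h 43 min + 6 h 36 min + 9 h 14 min = 58 h 39 min.

58.65 hours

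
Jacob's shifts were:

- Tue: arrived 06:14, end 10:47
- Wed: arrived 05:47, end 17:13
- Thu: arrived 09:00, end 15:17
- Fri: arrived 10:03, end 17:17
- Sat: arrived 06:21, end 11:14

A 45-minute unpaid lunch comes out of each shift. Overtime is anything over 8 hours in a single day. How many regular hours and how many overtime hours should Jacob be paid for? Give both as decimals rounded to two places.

Regular 27.95 hours, overtime 2.68 hours

Tue: 06:14–10:47 = 4 h 33 min; less 45 min break → 3 h 48 min
Wed: 05:47–17:13 = 11 h 26 min; less 45 min break → 10 h 41 min
Thu: 09:00–15:17 = 6 h 17 min; less 45 min break → 5 h 32 min
Fri: 10:03–17:17 = 7 h 14 min; less 45 min break → 6 h 29 min
Sat: 06:21–11:14 = 4 h 53 min; less 45 min break → 4 h 8 min
Tue reg 3 h 48 min / OT 0 h 0 min; Wed reg 8 h 0 min / OT 2 h 41 min; Thu reg 5 h 32 min / OT 0 h 0 min; Fri reg 6 h 29 min / OT 0 h 0 min; Sat reg 4 h 8 min / OT 0 h 0 min.
Totals: regular 27 h 57 min, overtime 2 h 41 min.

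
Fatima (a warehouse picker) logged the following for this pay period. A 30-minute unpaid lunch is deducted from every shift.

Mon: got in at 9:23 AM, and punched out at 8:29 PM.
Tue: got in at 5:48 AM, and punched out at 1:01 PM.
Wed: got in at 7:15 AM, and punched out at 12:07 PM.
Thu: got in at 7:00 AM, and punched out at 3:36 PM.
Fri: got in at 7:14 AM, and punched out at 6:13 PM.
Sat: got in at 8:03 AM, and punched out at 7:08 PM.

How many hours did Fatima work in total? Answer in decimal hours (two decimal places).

Mon: 9:23 AM–8:29 PM = 11 h 6 min; less 30 min break → 10 h 36 min
Tue: 5:48 AM–1:01 PM = 7 h 13 min; less 30 min break → 6 h 43 min
Wed: 7:15 AM–12:07 PM = 4 h 52 min; less 30 min break → 4 h 22 min
Thu: 7:00 AM–3:36 PM = 8 h 36 min; less 30 min break → 8 h 6 min
Fri: 7:14 AM–6:13 PM = 10 h 59 min; less 30 min break → 10 h 29 min
Sat: 8:03 AM–7:08 PM = 11 h 5 min; less 30 min break → 10 h 35 min
Total: 10 h 36 min + 6 h 43 min + 4 h 22 min + 8 h 6 min + 10 h 29 min + 10 h 35 min = 50 h 51 min.

50.85 hours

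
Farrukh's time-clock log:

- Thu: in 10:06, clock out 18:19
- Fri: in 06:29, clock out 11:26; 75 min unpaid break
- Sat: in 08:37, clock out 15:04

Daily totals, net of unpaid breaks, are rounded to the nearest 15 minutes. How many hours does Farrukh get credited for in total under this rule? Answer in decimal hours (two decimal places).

Thu: 10:06–18:19 = 8 h 13 min → rounds to 8 h 15 min
Fri: 06:29–11:26 = 4 h 57 min − 75 min = 3 h 42 min → rounds to 3 h 45 min
Sat: 08:37–15:04 = 6 h 27 min → rounds to 6 h 30 min
Total credited: 18 h 30 min.

18.50 hours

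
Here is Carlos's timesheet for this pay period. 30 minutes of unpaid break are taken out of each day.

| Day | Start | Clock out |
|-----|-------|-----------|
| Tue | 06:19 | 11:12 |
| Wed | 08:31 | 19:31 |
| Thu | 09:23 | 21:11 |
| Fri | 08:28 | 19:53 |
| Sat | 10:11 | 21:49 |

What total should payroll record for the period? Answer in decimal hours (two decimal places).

48.23 hours

Tue: 06:19–11:12 = 4 h 53 min; less 30 min break → 4 h 23 min
Wed: 08:31–19:31 = 11 h 0 min; less 30 min break → 10 h 30 min
Thu: 09:23–21:11 = 11 h 48 min; less 30 min break → 11 h 18 min
Fri: 08:28–19:53 = 11 h 25 min; less 30 min break → 10 h 55 min
Sat: 10:11–21:49 = 11 h 38 min; less 30 min break → 11 h 8 min
Total: 4 h 23 min + 10 h 30 min + 11 h 18 min + 10 h 55 min + 11 h 8 min = 48 h 14 min.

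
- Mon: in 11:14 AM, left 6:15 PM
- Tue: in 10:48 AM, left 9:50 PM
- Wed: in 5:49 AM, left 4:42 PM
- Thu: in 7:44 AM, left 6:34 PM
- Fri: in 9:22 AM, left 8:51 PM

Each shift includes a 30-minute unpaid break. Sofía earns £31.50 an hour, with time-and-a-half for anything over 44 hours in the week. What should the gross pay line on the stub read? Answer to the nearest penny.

£1610.44

Mon: 11:14 AM–6:15 PM = 7 h 1 min; less 30 min break → 6 h 31 min
Tue: 10:48 AM–9:50 PM = 11 h 2 min; less 30 min break → 10 h 32 min
Wed: 5:49 AM–4:42 PM = 10 h 53 min; less 30 min break → 10 h 23 min
Thu: 7:44 AM–6:34 PM = 10 h 50 min; less 30 min break → 10 h 20 min
Fri: 9:22 AM–8:51 PM = 11 h 29 min; less 30 min break → 10 h 59 min
Total worked: 48 h 45 min = 2925 min.
Regular 44 h 0 min = 2640 min at £31.50/h; overtime 4 h 45 min = 285 min at £47.25/h.
Pay = (2640 × £31.50 + 285 × £47.25) ÷ 60 = £1610.44.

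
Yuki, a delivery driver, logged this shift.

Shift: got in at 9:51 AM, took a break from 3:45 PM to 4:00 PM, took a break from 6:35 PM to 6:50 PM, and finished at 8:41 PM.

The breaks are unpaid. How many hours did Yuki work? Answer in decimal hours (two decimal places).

10.33 hours

Shift: 9:51 AM–8:41 PM = 10 h 50 min; less 30 min break → 10 h 20 min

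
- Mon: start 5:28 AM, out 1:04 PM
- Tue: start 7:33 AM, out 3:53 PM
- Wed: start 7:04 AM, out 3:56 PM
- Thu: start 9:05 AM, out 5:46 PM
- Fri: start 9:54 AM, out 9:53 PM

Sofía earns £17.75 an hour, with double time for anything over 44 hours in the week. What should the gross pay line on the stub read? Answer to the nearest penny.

Mon: 5:28 AM–1:04 PM = 7 h 36 min
Tue: 7:33 AM–3:53 PM = 8 h 20 min
Wed: 7:04 AM–3:56 PM = 8 h 52 min
Thu: 9:05 AM–5:46 PM = 8 h 41 min
Fri: 9:54 AM–9:53 PM = 11 h 59 min
Total worked: 45 h 28 min = 2728 min.
Regular 44 h 0 min = 2640 min at £17.75/h; overtime 1 h 28 min = 88 min at £35.50/h.
Pay = (2640 × £17.75 + 88 × £35.50) ÷ 60 = £833.07.

£833.07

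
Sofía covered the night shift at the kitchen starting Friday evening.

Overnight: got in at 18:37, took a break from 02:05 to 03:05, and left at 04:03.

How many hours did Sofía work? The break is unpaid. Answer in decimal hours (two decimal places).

Overnight: 18:37 → midnight = 5 h 23 min; midnight → 04:03 = 4 h 3 min; span 9 h 26 min; less 60 min break → 8 h 26 min

8.43 hours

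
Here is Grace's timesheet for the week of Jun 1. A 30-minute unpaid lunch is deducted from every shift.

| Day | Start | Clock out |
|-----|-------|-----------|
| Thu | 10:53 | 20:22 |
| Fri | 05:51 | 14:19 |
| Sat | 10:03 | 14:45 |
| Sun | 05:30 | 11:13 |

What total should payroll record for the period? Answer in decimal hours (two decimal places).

Thu: 10:53–20:22 = 9 h 29 min; less 30 min break → 8 h 59 min
Fri: 05:51–14:19 = 8 h 28 min; less 30 min break → 7 h 58 min
Sat: 10:03–14:45 = 4 h 42 min; less 30 min break → 4 h 12 min
Sun: 05:30–11:13 = 5 h 43 min; less 30 min break → 5 h 13 min
Total: 8 h 59 min + 7 h 58 min + 4 h 12 min + 5 h 13 min = 26 h 22 min.

26.37 hours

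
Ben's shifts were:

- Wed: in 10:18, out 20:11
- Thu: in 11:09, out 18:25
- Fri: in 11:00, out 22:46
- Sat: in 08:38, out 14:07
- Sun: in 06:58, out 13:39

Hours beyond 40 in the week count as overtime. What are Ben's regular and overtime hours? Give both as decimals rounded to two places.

Regular 40.00 hours, overtime 1.08 hours

Wed: 10:18–20:11 = 9 h 53 min
Thu: 11:09–18:25 = 7 h 16 min
Fri: 11:00–22:46 = 11 h 46 min
Sat: 08:38–14:07 = 5 h 29 min
Sun: 06:58–13:39 = 6 h 41 min
Total worked: 41 h 5 min = 41.08 h.
Threshold 40 h → overtime 1 h 5 min, regular 40 h 0 min.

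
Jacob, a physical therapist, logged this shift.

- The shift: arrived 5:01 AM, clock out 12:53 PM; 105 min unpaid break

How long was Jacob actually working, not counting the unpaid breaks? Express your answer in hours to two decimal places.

The shift: 5:01 AM–12:53 PM = 7 h 52 min; less 105 min break → 6 h 7 min

6.12 hours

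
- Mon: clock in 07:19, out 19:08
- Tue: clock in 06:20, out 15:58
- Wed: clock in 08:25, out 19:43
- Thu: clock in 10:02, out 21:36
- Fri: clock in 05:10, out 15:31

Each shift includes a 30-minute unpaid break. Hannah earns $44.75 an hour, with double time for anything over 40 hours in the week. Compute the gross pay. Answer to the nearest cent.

$2878.92

Mon: 07:19–19:08 = 11 h 49 min; less 30 min break → 11 h 19 min
Tue: 06:20–15:58 = 9 h 38 min; less 30 min break → 9 h 8 min
Wed: 08:25–19:43 = 11 h 18 min; less 30 min break → 10 h 48 min
Thu: 10:02–21:36 = 11 h 34 min; less 30 min break → 11 h 4 min
Fri: 05:10–15:31 = 10 h 21 min; less 30 min break → 9 h 51 min
Total worked: 52 h 10 min = 3130 min.
Regular 40 h 0 min = 2400 min at $44.75/h; overtime 12 h 10 min = 730 min at $89.50/h.
Pay = (2400 × $44.75 + 730 × $89.50) ÷ 60 = $2878.92.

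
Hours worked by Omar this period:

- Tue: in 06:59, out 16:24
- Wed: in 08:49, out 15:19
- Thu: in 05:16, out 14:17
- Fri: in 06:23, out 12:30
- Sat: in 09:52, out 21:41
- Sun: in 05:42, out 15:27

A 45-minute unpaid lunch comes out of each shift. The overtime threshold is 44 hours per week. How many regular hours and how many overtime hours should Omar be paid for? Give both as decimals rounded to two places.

Tue: 06:59–16:24 = 9 h 25 min; less 45 min break → 8 h 40 min
Wed: 08:49–15:19 = 6 h 30 min; less 45 min break → 5 h 45 min
Thu: 05:16–14:17 = 9 h 1 min; less 45 min break → 8 h 16 min
Fri: 06:23–12:30 = 6 h 7 min; less 45 min break → 5 h 22 min
Sat: 09:52–21:41 = 11 h 49 min; less 45 min break → 11 h 4 min
Sun: 05:42–15:27 = 9 h 45 min; less 45 min break → 9 h 0 min
Total worked: 48 h 7 min = 48.12 h.
Threshold 44 h → overtime 4 h 7 min, regular 44 h 0 min.

Regular 44.00 hours, overtime 4.12 hours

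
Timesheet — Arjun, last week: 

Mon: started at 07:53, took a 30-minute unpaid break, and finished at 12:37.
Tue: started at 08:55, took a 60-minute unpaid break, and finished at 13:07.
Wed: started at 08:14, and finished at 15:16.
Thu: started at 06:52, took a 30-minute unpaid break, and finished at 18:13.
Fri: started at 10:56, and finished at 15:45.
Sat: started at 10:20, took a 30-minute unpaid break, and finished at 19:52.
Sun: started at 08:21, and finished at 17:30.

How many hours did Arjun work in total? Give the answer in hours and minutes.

Mon: 07:53–12:37 = 4 h 44 min; less 30 min break → 4 h 14 min
Tue: 08:55–13:07 = 4 h 12 min; less 60 min break → 3 h 12 min
Wed: 08:14–15:16 = 7 h 2 min
Thu: 06:52–18:13 = 11 h 21 min; less 30 min break → 10 h 51 min
Fri: 10:56–15:45 = 4 h 49 min
Sat: 10:20–19:52 = 9 h 32 min; less 30 min break → 9 h 2 min
Sun: 08:21–17:30 = 9 h 9 min
Total: 4 h 14 min + 3 h 12 min + 7 h 2 min + 10 h 51 min + 4 h 49 min + 9 h 2 min + 9 h 9 min = 48 h 19 min.

48 h 19 min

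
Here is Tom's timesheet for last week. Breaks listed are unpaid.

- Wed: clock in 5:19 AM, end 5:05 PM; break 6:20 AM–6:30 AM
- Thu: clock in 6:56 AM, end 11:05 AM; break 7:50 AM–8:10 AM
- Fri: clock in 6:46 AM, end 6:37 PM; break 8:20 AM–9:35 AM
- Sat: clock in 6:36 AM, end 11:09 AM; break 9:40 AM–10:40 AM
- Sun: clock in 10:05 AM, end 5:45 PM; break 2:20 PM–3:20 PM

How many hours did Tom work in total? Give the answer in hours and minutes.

36 h 14 min

Wed: 5:19 AM–5:05 PM = 11 h 46 min; less 10 min break → 11 h 36 min
Thu: 6:56 AM–11:05 AM = 4 h 9 min; less 20 min break → 3 h 49 min
Fri: 6:46 AM–6:37 PM = 11 h 51 min; less 75 min break → 10 h 36 min
Sat: 6:36 AM–11:09 AM = 4 h 33 min; less 60 min break → 3 h 33 min
Sun: 10:05 AM–5:45 PM = 7 h 40 min; less 60 min break → 6 h 40 min
Total: 11 h 36 min + 3 h 49 min + 10 h 36 min + 3 h 33 min + 6 h 40 min = 36 h 14 min.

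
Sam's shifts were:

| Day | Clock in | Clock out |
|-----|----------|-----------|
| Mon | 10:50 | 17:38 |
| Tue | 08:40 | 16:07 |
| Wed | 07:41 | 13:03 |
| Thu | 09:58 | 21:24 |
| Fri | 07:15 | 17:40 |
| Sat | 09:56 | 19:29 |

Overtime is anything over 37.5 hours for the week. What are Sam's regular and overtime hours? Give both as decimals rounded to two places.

Mon: 10:50–17:38 = 6 h 48 min
Tue: 08:40–16:07 = 7 h 27 min
Wed: 07:41–13:03 = 5 h 22 min
Thu: 09:58–21:24 = 11 h 26 min
Fri: 07:15–17:40 = 10 h 25 min
Sat: 09:56–19:29 = 9 h 33 min
Total worked: 51 h 1 min = 51.02 h.
Threshold 37.5 h → overtime 13 h 31 min, regular 37 h 30 min.

Regular 37.50 hours, overtime 13.52 hours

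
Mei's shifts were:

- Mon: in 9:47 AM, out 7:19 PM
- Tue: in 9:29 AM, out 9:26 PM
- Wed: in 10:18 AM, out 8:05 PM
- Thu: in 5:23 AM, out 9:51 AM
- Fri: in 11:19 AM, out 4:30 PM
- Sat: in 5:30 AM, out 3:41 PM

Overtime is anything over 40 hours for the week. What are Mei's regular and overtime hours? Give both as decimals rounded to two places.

Mon: 9:47 AM–7:19 PM = 9 h 32 min
Tue: 9:29 AM–9:26 PM = 11 h 57 min
Wed: 10:18 AM–8:05 PM = 9 h 47 min
Thu: 5:23 AM–9:51 AM = 4 h 28 min
Fri: 11:19 AM–4:30 PM = 5 h 11 min
Sat: 5:30 AM–3:41 PM = 10 h 11 min
Total worked: 51 h 6 min = 51.10 h.
Threshold 40 h → overtime 11 h 6 min, regular 40 h 0 min.

Regular 40.00 hours, overtime 11.10 hours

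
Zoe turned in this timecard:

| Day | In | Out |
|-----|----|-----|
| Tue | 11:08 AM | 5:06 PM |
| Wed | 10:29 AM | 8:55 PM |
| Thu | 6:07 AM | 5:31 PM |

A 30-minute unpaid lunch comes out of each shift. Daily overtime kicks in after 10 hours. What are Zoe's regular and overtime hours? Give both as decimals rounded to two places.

Regular 25.40 hours, overtime 0.90 hours

Tue: 11:08 AM–5:06 PM = 5 h 58 min; less 30 min break → 5 h 28 min
Wed: 10:29 AM–8:55 PM = 10 h 26 min; less 30 min break → 9 h 56 min
Thu: 6:07 AM–5:31 PM = 11 h 24 min; less 30 min break → 10 h 54 min
Tue reg 5 h 28 min / OT 0 h 0 min; Wed reg 9 h 56 min / OT 0 h 0 min; Thu reg 10 h 0 min / OT 0 h 54 min.
Totals: regular 25 h 24 min, overtime 0 h 54 min.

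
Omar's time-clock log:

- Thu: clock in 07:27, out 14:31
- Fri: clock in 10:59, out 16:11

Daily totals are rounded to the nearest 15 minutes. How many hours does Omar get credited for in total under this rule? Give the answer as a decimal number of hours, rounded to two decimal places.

Thu: 07:27–14:31 = 7 h 4 min → rounds to 7 h 0 min
Fri: 10:59–16:11 = 5 h 12 min → rounds to 5 h 15 min
Total credited: 12 h 15 min.

12.25 hours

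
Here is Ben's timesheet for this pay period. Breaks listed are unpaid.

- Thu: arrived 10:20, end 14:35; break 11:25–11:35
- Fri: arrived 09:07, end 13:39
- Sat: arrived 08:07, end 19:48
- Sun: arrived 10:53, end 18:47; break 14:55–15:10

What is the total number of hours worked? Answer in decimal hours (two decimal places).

Thu: 10:20–14:35 = 4 h 15 min; less 10 min break → 4 h 5 min
Fri: 09:07–13:39 = 4 h 32 min
Sat: 08:07–19:48 = 11 h 41 min
Sun: 10:53–18:47 = 7 h 54 min; less 15 min break → 7 h 39 min
Total: 4 h 5 min + 4 h 32 min + 11 h 41 min + 7 h 39 min = 27 h 57 min.

27.95 hours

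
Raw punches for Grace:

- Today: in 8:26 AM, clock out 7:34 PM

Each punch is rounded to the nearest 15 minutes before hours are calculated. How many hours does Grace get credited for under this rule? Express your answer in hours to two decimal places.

Today: in 8:26 AM→8:30 AM, out 7:34 PM→7:30 PM; 11 h 0 min

11.00 hours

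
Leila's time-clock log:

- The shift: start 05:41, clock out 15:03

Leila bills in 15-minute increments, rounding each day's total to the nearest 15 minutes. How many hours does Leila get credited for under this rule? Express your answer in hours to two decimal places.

9.25 hours

The shift: 05:41–15:03 = 9 h 22 min → rounds to 9 h 15 min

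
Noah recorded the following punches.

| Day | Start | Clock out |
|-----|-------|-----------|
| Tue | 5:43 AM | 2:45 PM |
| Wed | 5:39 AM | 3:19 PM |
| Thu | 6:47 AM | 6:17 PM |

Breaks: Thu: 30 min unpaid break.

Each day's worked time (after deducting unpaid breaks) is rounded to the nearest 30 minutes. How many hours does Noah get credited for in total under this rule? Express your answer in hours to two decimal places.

29.50 hours

Tue: 5:43 AM–2:45 PM = 9 h 2 min → rounds to 9 h 0 min
Wed: 5:39 AM–3:19 PM = 9 h 40 min → rounds to 9 h 30 min
Thu: 6:47 AM–6:17 PM = 11 h 30 min − 30 min = 11 h 0 min → rounds to 11 h 0 min
Total credited: 29 h 30 min.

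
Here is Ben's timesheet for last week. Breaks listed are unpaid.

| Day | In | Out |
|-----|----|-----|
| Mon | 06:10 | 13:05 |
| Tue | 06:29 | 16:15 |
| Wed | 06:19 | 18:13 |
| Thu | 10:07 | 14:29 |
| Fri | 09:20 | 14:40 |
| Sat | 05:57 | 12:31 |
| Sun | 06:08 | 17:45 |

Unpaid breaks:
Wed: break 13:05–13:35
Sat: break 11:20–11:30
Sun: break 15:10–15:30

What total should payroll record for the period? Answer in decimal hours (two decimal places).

Mon: 06:10–13:05 = 6 h 55 min
Tue: 06:29–16:15 = 9 h 46 min
Wed: 06:19–18:13 = 11 h 54 min; less 30 min break → 11 h 24 min
Thu: 10:07–14:29 = 4 h 22 min
Fri: 09:20–14:40 = 5 h 20 min
Sat: 05:57–12:31 = 6 h 34 min; less 10 min break → 6 h 24 min
Sun: 06:08–17:45 = 11 h 37 min; less 20 min break → 11 h 17 min
Total: 6 h 55 min + 9 h 46 min + 11 h 24 min + 4 h 22 min + 5 h 20 min + 6 h 24 min + 11 h 17 min = 55 h 28 min.

55.47 hours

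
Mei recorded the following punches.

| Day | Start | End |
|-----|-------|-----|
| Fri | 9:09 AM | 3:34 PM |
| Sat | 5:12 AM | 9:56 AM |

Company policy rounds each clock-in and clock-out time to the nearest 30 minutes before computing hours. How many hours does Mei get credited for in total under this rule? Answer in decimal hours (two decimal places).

11.50 hours

Fri: in 9:09 AM→9:00 AM, out 3:34 PM→3:30 PM; 6 h 30 min
Sat: in 5:12 AM→5:00 AM, out 9:56 AM→10:00 AM; 5 h 0 min
Total credited: 11 h 30 min.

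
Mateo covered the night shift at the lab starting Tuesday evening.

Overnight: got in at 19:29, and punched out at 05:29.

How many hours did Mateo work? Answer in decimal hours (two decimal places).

10.00 hours

Overnight: 19:29 → midnight = 4 h 31 min; midnight → 05:29 = 5 h 29 min; span 10 h 0 min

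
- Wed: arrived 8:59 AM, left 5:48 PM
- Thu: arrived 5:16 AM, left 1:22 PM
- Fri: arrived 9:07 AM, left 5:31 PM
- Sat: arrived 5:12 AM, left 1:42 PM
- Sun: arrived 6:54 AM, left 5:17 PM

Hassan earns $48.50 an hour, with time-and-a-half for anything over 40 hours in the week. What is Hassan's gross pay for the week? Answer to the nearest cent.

$2245.55

Wed: 8:59 AM–5:48 PM = 8 h 49 min
Thu: 5:16 AM–1:22 PM = 8 h 6 min
Fri: 9:07 AM–5:31 PM = 8 h 24 min
Sat: 5:12 AM–1:42 PM = 8 h 30 min
Sun: 6:54 AM–5:17 PM = 10 h 23 min
Total worked: 44 h 12 min = 2652 min.
Regular 40 h 0 min = 2400 min at $48.50/h; overtime 4 h 12 min = 252 min at $72.75/h.
Pay = (2400 × $48.50 + 252 × $72.75) ÷ 60 = $2245.55.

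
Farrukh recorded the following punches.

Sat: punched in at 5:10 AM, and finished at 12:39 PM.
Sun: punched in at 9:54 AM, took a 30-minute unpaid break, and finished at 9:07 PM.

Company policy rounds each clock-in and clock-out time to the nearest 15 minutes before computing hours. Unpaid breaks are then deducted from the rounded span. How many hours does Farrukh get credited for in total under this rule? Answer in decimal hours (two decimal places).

18.00 hours

Sat: in 5:10 AM→5:15 AM, out 12:39 PM→12:45 PM; 7 h 30 min
Sun: in 9:54 AM→10:00 AM, out 9:07 PM→9:00 PM; 11 h 0 min − 30 min = 10 h 30 min
Total credited: 18 h 0 min.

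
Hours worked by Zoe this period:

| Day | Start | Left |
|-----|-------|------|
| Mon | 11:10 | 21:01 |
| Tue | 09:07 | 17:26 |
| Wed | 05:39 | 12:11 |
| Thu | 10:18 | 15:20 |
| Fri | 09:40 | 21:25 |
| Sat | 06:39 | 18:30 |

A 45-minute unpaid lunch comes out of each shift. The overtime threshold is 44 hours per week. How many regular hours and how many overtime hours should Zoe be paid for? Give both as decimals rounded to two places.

Regular 44.00 hours, overtime 4.83 hours

Mon: 11:10–21:01 = 9 h 51 min; less 45 min break → 9 h 6 min
Tue: 09:07–17:26 = 8 h 19 min; less 45 min break → 7 h 34 min
Wed: 05:39–12:11 = 6 h 32 min; less 45 min break → 5 h 47 min
Thu: 10:18–15:20 = 5 h 2 min; less 45 min break → 4 h 17 min
Fri: 09:40–21:25 = 11 h 45 min; less 45 min break → 11 h 0 min
Sat: 06:39–18:30 = 11 h 51 min; less 45 min break → 11 h 6 min
Total worked: 48 h 50 min = 48.83 h.
Threshold 44 h → overtime 4 h 50 min, regular 44 h 0 min.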